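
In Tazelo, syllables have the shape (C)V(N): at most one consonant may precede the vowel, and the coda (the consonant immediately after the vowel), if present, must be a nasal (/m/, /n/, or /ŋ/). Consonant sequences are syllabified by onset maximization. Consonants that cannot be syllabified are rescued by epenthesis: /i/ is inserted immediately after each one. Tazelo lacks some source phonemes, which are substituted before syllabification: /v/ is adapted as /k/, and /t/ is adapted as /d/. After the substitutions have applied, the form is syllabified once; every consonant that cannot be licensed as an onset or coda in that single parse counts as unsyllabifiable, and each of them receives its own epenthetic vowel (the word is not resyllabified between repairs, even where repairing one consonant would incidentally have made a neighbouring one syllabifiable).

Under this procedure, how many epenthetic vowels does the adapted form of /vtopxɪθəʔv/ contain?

4

After substitution the input is /kdopxɪθəʔk/.
The unsyllabifiable consonants are /k/, /p/, /ʔ/, /k/; each receives one epenthetic vowel.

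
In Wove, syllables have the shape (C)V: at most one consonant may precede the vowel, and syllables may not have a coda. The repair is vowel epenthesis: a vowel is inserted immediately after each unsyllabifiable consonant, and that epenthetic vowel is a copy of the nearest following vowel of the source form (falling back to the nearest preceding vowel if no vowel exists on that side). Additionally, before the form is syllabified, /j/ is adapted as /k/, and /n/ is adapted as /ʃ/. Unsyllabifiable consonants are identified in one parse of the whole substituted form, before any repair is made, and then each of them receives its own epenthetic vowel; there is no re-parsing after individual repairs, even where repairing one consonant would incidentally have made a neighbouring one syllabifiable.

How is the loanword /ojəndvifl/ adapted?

okəʃidivifili

Substitution: /j/ → /k/, /n/ → /ʃ/, giving /okəʃdvifl/.
Syllabifying with onset maximization leaves /ʃ/, /d/, /f/, /l/ stranded (no codas are permitted; onsets are limited to one consonant).
Epenthesis after each stranded consonant: /ʃ/ → /ʃi/, /d/ → /di/, /f/ → /fi/, /l/ → /li/.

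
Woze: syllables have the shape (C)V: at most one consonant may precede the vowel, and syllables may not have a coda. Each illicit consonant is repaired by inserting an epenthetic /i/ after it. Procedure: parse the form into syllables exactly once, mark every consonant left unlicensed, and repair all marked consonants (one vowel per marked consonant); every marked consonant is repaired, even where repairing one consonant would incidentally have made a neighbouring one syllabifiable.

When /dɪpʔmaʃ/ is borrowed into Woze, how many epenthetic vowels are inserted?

3

The unsyllabifiable consonants are /p/, /ʔ/, /ʃ/; each receives one epenthetic vowel.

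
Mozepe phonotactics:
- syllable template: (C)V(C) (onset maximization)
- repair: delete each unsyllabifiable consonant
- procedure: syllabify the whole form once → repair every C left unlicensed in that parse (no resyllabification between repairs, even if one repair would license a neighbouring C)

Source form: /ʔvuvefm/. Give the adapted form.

vuvef

Under (C)V(C), the unsyllabifiable consonants are /ʔ/, /m/ (at most one coda consonant is licensed; onsets are limited to one consonant).
Deletion applies to /ʔ/, /m/.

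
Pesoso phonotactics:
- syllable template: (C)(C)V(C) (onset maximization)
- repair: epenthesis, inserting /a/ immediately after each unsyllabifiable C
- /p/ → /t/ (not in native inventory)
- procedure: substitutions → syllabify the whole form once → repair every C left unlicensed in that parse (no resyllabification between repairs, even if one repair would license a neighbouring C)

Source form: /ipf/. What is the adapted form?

itfa

Substitution: /p/ → /t/, giving /itf/.
Syllabifying with onset maximization leaves /f/ stranded (at most one coda consonant is licensed; onsets may contain at most 2 consonants).
Each unlicensed consonant becomes the onset of a new syllable: /f/ → /fa/.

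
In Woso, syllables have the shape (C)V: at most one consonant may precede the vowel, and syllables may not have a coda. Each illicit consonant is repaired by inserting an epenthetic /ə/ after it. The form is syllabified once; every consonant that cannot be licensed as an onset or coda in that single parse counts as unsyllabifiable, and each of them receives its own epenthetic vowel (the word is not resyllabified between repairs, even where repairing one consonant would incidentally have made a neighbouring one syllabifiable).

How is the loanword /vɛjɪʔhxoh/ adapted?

vɛjɪʔəhəxohə

Syllabifying with onset maximization leaves /ʔ/, /h/, /h/ stranded (no codas are permitted; onsets are limited to one consonant).
Each unlicensed consonant becomes the onset of a new syllable: /ʔ/ → /ʔə/, /h/ → /hə/, /h/ → /hə/.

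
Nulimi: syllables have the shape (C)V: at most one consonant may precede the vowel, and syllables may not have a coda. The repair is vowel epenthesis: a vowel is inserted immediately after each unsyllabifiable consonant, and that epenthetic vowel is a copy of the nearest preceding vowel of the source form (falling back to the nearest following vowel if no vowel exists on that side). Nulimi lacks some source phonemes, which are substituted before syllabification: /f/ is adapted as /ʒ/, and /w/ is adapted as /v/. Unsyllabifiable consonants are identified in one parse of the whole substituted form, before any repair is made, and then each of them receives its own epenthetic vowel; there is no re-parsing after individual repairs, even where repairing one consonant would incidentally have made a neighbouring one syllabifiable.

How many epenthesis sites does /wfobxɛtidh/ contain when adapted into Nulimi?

4

After substitution the input is /vʒobxɛtidh/.
The unsyllabifiable consonants are /v/, /b/, /d/, /h/; each receives one epenthetic vowel.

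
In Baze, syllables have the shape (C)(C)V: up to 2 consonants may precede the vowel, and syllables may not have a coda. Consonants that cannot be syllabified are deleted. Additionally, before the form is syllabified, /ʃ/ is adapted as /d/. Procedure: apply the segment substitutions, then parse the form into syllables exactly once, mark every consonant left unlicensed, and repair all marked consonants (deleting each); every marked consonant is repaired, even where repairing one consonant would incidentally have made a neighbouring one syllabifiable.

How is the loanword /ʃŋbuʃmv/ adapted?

Substitution: /ʃ/ → /d/, giving /dŋbudmv/.
Under (C)(C)V, the unsyllabifiable consonants are /d/, /d/, /m/, /v/ (no codas are permitted; onsets may contain at most 2 consonants).
Deleting the stranded consonants removes /d/, /d/, /m/, /v/.

ŋbu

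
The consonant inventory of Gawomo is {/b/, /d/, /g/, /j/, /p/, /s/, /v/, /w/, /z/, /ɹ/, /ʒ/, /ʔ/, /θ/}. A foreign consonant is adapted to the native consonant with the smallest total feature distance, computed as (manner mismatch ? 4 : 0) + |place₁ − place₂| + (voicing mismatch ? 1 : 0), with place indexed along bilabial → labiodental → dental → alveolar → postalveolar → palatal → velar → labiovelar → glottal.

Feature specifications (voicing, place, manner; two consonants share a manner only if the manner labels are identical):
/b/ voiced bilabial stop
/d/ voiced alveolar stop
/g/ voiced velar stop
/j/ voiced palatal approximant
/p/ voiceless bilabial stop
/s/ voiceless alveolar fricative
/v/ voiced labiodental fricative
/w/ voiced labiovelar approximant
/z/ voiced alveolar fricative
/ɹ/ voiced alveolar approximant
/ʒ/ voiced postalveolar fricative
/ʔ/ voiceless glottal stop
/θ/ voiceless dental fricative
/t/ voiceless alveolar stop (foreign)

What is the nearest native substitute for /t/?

/d/ is closest: same manner (stop), place distance 0 (alveolar→alveolar), voicing differs (+1); total 1. Next closest is /p/ at distance 3.

d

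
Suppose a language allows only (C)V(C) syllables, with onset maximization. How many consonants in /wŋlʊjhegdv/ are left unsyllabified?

Under (C)V(C), the unsyllabifiable consonants are /w/, /ŋ/, /d/, /v/ (at most one coda consonant is licensed; onsets are limited to one consonant).

4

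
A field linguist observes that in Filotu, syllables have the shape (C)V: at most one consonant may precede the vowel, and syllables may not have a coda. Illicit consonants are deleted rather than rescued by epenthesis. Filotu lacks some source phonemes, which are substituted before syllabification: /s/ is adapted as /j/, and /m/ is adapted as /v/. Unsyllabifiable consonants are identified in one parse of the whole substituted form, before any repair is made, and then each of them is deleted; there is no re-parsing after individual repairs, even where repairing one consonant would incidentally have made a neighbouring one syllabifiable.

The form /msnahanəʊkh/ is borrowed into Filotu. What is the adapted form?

Substitution: /m/ → /v/, /s/ → /j/, giving /vjnahanəʊkh/.
Under (C)V, the unsyllabifiable consonants are /v/, /j/, /k/, /h/ (no codas are permitted; onsets are limited to one consonant).
Deletion applies to /v/, /j/, /k/, /h/.

nahanəʊ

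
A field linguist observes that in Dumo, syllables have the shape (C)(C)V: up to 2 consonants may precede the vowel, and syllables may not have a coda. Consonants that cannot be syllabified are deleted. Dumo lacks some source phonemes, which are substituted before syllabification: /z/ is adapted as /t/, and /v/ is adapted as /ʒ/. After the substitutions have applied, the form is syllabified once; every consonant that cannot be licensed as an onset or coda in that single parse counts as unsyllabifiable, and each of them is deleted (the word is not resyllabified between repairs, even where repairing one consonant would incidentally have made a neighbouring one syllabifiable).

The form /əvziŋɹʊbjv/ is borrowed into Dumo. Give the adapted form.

əʒtiŋɹʊ

Substitution: /v/ → /ʒ/, /z/ → /t/, giving /əʒtiŋɹʊbjʒ/.
Under (C)(C)V, the unsyllabifiable consonants are /b/, /j/, /ʒ/ (no codas are permitted; onsets may contain at most 2 consonants).
Deleting the stranded consonants removes /b/, /j/, /ʒ/.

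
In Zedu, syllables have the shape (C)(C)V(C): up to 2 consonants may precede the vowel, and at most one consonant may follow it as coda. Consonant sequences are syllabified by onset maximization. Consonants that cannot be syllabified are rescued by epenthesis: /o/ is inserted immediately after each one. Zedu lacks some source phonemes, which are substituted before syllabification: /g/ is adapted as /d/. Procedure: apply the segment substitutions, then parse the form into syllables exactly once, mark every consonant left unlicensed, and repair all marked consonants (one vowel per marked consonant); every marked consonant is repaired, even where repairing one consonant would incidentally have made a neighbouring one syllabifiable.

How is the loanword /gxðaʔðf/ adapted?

doxðaʔðofo

Substitution: /g/ → /d/, giving /dxðaʔðf/.
Under (C)(C)V(C), the unsyllabifiable consonants are /d/, /ð/, /f/ (at most one coda consonant is licensed; onsets may contain at most 2 consonants).
Each unlicensed consonant becomes the onset of a new syllable: /d/ → /do/, /ð/ → /ðo/, /f/ → /fo/.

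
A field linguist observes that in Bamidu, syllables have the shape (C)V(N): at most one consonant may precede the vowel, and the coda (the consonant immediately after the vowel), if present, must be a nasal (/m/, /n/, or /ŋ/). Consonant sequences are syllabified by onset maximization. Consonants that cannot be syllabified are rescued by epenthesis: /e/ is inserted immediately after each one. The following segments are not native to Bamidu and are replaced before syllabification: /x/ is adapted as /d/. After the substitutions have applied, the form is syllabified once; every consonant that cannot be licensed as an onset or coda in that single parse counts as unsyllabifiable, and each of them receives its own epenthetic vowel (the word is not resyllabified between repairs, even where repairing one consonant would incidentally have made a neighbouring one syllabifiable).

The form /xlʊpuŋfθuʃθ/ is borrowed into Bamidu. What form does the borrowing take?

Substitution: /x/ → /d/, giving /dlʊpuŋfθuʃθ/.
Syllabifying with onset maximization leaves /d/, /f/, /ʃ/, /θ/ stranded (only a nasal (/m/, /n/, or /ŋ/) is licensed in coda position; onsets are limited to one consonant).
Inserting the epenthetic vowel yields /d/ → /de/, /f/ → /fe/, /ʃ/ → /ʃe/, /θ/ → /θe/.

delʊpuŋfeθuʃeθe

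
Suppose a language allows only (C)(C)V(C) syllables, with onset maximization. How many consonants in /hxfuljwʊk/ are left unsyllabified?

1

The consonants /h/ cannot be parsed into a legal (C)(C)V(C) syllable (at most one coda consonant is licensed; onsets may contain at most 2 consonants).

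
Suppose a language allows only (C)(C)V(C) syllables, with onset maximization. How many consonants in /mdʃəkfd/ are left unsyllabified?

3

Syllabifying with onset maximization leaves /m/, /f/, /d/ stranded (at most one coda consonant is licensed; onsets may contain at most 2 consonants).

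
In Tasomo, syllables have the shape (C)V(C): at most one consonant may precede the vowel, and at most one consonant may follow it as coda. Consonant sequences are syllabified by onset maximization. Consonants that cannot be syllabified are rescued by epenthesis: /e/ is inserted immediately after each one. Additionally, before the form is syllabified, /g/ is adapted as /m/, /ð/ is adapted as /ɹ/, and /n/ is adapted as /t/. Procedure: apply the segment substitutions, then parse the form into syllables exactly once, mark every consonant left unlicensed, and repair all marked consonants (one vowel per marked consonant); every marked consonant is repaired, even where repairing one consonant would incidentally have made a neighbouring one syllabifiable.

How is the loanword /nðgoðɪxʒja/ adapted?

Substitution: /n/ → /t/, /ð/ → /ɹ/, /g/ → /m/, giving /tɹmoɹɪxʒja/.
The consonants /t/, /ɹ/, /ʒ/ cannot be parsed into a legal (C)V(C) syllable (at most one coda consonant is licensed; onsets are limited to one consonant).
Each unlicensed consonant becomes the onset of a new syllable: /t/ → /te/, /ɹ/ → /ɹe/, /ʒ/ → /ʒe/.

teɹemoɹɪxʒeja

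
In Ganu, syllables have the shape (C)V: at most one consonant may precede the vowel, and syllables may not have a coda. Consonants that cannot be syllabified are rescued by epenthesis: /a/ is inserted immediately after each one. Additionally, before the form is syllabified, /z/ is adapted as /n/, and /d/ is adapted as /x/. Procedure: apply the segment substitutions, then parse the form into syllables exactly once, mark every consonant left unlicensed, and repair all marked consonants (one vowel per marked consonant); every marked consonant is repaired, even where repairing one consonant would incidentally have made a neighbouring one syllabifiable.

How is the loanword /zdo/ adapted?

Substitution: /z/ → /n/, /d/ → /x/, giving /nxo/.
Syllabifying with onset maximization leaves /n/ stranded (no codas are permitted; onsets are limited to one consonant).
Epenthesis after each stranded consonant: /n/ → /na/.

naxo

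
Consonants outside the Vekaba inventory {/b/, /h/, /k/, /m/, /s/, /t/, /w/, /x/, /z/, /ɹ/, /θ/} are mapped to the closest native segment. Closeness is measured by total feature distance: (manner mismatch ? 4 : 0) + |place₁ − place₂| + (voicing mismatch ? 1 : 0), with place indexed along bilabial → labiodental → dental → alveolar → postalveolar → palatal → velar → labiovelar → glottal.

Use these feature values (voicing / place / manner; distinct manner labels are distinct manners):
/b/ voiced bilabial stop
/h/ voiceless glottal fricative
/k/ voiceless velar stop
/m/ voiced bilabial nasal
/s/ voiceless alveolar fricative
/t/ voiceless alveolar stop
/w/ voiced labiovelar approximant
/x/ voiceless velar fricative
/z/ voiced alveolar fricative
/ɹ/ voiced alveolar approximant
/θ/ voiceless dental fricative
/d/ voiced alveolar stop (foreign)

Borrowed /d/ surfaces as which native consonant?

t

/t/ is closest: same manner (stop), place distance 0 (alveolar→alveolar), voicing differs (+1); total 1. Next closest is /b/ at distance 3.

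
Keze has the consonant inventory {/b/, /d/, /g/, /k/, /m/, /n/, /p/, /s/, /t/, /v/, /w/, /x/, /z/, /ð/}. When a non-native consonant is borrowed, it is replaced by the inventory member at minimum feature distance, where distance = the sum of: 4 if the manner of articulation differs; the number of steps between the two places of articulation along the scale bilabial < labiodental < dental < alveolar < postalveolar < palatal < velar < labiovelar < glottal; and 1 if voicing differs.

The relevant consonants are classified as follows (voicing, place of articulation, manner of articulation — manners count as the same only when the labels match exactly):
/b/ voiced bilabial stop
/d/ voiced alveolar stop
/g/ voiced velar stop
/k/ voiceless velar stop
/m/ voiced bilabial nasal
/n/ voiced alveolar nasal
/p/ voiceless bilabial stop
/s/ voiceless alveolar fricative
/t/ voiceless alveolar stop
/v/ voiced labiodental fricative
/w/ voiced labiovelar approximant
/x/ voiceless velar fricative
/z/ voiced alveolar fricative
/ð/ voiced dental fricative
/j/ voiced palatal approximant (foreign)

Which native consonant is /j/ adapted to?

w

/w/ is closest: same manner (approximant), place distance 2 (palatal→labiovelar), same voicing; total 2. Next closest is /g/ at distance 5.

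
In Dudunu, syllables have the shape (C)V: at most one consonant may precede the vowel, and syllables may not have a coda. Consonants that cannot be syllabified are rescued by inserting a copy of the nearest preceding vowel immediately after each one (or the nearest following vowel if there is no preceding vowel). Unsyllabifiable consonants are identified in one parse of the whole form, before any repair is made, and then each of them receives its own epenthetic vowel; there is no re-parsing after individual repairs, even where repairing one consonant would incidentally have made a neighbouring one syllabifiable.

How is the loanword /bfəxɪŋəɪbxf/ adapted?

Syllabifying with onset maximization leaves /b/, /b/, /x/, /f/ stranded (no codas are permitted; onsets are limited to one consonant).
Each unlicensed consonant becomes the onset of a new syllable: /b/ → /bə/, /b/ → /bɪ/, /x/ → /xɪ/, /f/ → /fɪ/.

bəfəxɪŋəɪbɪxɪfɪ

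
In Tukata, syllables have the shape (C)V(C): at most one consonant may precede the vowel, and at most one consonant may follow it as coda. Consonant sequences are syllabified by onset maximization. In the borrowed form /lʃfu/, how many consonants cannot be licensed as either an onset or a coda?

2

Under (C)V(C), the unsyllabifiable consonants are /l/, /ʃ/ (at most one coda consonant is licensed; onsets are limited to one consonant).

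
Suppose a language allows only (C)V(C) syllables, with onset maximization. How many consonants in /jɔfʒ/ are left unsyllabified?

Syllabifying with onset maximization leaves /ʒ/ stranded (at most one coda consonant is licensed; onsets are limited to one consonant).

1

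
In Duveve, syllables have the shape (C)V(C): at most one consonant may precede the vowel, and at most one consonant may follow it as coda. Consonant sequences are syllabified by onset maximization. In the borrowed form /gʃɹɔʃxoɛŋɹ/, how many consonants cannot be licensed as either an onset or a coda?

3

Syllabifying with onset maximization leaves /g/, /ʃ/, /ɹ/ stranded (at most one coda consonant is licensed; onsets are limited to one consonant).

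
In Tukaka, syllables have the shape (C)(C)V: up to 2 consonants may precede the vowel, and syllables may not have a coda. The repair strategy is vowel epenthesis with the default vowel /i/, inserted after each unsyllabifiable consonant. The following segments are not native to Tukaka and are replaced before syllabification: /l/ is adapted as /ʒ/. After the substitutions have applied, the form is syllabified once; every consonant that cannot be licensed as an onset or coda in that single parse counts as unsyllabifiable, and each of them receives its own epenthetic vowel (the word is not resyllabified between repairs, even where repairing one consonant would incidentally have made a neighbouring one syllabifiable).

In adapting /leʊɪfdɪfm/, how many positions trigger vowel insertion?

2

After substitution the input is /ʒeʊɪfdɪfm/.
The unsyllabifiable consonants are /f/, /m/; each receives one epenthetic vowel.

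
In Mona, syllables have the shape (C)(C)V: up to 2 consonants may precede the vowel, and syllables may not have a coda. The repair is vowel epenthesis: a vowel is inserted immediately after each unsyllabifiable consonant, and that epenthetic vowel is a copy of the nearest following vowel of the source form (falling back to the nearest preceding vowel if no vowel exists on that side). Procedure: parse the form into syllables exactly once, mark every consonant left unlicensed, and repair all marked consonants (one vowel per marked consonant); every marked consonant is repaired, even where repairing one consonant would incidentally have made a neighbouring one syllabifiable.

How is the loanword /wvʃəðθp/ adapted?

wəvʃəðəθəpə

Syllabifying with onset maximization leaves /w/, /ð/, /θ/, /p/ stranded (no codas are permitted; onsets may contain at most 2 consonants).
Each unlicensed consonant becomes the onset of a new syllable: /w/ → /wə/, /ð/ → /ðə/, /θ/ → /θə/, /p/ → /pə/.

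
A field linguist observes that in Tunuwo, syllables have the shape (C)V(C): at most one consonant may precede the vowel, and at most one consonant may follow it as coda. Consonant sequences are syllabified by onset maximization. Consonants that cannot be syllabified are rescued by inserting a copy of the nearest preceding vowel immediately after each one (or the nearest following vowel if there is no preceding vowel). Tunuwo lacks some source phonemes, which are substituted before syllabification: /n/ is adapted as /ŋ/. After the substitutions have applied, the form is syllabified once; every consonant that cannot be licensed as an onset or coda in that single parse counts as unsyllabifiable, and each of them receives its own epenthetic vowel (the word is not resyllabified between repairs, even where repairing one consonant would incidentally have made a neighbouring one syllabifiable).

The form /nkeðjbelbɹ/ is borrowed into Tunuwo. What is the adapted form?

Substitution: /n/ → /ŋ/, giving /ŋkeðjbelbɹ/.
The consonants /ŋ/, /j/, /b/, /ɹ/ cannot be parsed into a legal (C)V(C) syllable (at most one coda consonant is licensed; onsets are limited to one consonant).
Epenthesis after each stranded consonant: /ŋ/ → /ŋe/, /j/ → /je/, /b/ → /be/, /ɹ/ → /ɹe/.

ŋekeðjebelbeɹe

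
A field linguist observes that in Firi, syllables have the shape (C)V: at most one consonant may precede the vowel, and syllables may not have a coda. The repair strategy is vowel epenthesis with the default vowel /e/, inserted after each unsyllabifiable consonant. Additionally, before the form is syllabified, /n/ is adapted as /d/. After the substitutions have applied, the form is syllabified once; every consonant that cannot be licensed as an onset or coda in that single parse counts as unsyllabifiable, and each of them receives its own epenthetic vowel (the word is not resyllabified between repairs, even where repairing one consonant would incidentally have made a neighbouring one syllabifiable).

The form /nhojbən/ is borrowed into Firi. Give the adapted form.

dehojebəde

Substitution: /n/ → /d/, giving /dhojbəd/.
Under (C)V, the unsyllabifiable consonants are /d/, /j/, /d/ (no codas are permitted; onsets are limited to one consonant).
Epenthesis after each stranded consonant: /d/ → /de/, /j/ → /je/, /d/ → /de/.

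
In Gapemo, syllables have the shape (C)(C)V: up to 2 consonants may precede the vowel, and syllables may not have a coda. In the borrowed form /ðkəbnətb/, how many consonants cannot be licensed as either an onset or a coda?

2

Syllabifying with onset maximization leaves /t/, /b/ stranded (no codas are permitted; onsets may contain at most 2 consonants).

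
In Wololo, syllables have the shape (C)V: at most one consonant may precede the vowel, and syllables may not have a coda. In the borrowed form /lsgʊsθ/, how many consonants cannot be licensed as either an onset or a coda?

4

Under (C)V, the unsyllabifiable consonants are /l/, /s/, /s/, /θ/ (no codas are permitted; onsets are limited to one consonant).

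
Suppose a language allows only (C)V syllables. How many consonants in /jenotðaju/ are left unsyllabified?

Under (C)V, the unsyllabifiable consonants are /t/ (no codas are permitted; onsets are limited to one consonant).

1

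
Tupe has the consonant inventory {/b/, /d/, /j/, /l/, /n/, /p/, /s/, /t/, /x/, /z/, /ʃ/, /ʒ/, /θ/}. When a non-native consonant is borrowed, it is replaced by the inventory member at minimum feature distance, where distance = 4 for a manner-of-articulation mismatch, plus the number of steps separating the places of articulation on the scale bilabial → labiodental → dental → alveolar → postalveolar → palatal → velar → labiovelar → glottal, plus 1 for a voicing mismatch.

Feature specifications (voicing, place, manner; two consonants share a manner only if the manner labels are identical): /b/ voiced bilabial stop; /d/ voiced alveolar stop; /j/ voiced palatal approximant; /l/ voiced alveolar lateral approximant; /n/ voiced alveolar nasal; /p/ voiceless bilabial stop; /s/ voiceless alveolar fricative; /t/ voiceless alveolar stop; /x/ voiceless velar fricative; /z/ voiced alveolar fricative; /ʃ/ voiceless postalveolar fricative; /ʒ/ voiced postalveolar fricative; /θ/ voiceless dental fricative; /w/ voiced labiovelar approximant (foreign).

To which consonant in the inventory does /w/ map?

j

/j/ is closest: same manner (approximant), place distance 2 (labiovelar→palatal), same voicing; total 2. Next closest is /x/ at distance 6.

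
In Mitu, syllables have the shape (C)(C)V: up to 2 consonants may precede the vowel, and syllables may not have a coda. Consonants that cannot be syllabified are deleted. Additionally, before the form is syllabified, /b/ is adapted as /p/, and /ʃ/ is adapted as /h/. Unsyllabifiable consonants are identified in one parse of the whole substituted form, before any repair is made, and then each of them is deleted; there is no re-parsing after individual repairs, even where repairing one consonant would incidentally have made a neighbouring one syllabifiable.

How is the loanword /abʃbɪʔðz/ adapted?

Substitution: /b/ → /p/, /ʃ/ → /h/, giving /aphpɪʔðz/.
The consonants /p/, /ʔ/, /ð/, /z/ cannot be parsed into a legal (C)(C)V syllable (no codas are permitted; onsets may contain at most 2 consonants).
Each unlicensed consonant is deleted: /p/, /ʔ/, /ð/, /z/.

ahpɪ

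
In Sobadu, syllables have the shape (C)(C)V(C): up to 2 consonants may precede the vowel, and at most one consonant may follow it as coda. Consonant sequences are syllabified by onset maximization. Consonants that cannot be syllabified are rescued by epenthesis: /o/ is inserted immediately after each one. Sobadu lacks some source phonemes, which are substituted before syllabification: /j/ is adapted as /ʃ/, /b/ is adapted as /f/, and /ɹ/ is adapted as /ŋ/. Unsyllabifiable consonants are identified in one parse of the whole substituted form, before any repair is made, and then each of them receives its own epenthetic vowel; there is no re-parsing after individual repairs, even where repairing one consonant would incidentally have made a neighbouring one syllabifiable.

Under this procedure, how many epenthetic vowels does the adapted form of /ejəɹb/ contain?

1

After substitution the input is /eʃəŋf/.
The unsyllabifiable consonants are /f/; each receives one epenthetic vowel.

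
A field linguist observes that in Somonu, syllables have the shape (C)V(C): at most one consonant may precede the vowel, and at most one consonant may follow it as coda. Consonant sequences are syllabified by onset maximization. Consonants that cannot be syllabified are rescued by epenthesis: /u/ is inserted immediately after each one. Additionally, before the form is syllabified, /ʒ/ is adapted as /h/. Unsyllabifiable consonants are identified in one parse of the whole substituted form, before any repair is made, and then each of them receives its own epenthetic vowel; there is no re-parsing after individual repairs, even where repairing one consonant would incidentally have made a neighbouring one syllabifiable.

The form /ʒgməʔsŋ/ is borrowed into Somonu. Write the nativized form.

huguməʔsuŋu

Substitution: /ʒ/ → /h/, giving /hgməʔsŋ/.
Syllabifying with onset maximization leaves /h/, /g/, /s/, /ŋ/ stranded (at most one coda consonant is licensed; onsets are limited to one consonant).
Inserting the epenthetic vowel yields /h/ → /hu/, /g/ → /gu/, /s/ → /su/, /ŋ/ → /ŋu/.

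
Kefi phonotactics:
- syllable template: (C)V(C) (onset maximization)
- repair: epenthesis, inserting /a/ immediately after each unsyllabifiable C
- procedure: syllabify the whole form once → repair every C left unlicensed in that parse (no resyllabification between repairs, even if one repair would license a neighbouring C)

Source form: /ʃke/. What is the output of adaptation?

Syllabifying with onset maximization leaves /ʃ/ stranded (at most one coda consonant is licensed; onsets are limited to one consonant).
Epenthesis after each stranded consonant: /ʃ/ → /ʃa/.

ʃake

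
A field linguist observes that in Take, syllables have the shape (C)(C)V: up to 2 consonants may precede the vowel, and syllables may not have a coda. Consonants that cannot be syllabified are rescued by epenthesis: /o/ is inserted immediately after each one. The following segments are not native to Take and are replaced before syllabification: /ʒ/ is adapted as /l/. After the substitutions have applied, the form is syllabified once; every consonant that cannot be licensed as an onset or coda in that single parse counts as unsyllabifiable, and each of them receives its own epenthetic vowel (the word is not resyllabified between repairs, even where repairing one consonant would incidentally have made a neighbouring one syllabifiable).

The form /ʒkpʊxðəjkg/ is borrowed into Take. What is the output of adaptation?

Substitution: /ʒ/ → /l/, giving /lkpʊxðəjkg/.
The consonants /l/, /j/, /k/, /g/ cannot be parsed into a legal (C)(C)V syllable (no codas are permitted; onsets may contain at most 2 consonants).
Inserting the epenthetic vowel yields /l/ → /lo/, /j/ → /jo/, /k/ → /ko/, /g/ → /go/.

lokpʊxðəjokogo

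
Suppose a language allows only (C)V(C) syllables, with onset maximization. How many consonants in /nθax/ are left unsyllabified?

1

The consonants /n/ cannot be parsed into a legal (C)V(C) syllable (at most one coda consonant is licensed; onsets are limited to one consonant).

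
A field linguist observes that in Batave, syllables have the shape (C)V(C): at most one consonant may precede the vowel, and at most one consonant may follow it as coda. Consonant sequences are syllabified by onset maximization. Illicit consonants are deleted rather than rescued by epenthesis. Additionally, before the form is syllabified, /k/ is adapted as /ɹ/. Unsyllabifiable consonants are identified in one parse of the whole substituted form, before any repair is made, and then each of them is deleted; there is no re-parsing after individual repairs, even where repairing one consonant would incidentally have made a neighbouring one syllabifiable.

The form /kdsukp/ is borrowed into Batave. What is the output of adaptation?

Substitution: /k/ → /ɹ/, giving /ɹdsuɹp/.
Under (C)V(C), the unsyllabifiable consonants are /ɹ/, /d/, /p/ (at most one coda consonant is licensed; onsets are limited to one consonant).
Deleting the stranded consonants removes /ɹ/, /d/, /p/.

suɹ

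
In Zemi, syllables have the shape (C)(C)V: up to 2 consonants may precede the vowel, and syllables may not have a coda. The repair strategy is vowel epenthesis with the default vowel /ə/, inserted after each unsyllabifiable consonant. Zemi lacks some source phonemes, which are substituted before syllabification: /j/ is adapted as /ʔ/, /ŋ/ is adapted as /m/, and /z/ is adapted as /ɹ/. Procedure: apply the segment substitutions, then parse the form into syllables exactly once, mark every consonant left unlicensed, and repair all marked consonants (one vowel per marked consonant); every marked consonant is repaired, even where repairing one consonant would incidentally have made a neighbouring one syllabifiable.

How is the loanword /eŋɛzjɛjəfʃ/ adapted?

Substitution: /ŋ/ → /m/, /z/ → /ɹ/, /j/ → /ʔ/, giving /emɛɹʔɛʔəfʃ/.
Under (C)(C)V, the unsyllabifiable consonants are /f/, /ʃ/ (no codas are permitted; onsets may contain at most 2 consonants).
Epenthesis after each stranded consonant: /f/ → /fə/, /ʃ/ → /ʃə/.

emɛɹʔɛʔəfəʃə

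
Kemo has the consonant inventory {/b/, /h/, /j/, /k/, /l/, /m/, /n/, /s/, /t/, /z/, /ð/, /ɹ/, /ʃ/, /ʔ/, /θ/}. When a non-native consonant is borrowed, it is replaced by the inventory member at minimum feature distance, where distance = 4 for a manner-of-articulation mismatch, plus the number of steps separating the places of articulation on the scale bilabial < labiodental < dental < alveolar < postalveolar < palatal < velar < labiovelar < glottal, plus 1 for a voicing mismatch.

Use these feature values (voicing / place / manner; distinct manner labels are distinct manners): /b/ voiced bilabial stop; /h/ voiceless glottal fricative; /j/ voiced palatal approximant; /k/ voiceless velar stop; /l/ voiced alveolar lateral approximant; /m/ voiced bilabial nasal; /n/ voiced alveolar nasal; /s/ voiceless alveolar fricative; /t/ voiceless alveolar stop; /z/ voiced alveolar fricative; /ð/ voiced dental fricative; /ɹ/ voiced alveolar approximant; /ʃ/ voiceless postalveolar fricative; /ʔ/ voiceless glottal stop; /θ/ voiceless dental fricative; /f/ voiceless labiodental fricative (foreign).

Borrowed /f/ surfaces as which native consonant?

/θ/ is closest: same manner (fricative), place distance 1 (labiodental→dental), same voicing; total 1. Next closest is /s/ at distance 2.

θ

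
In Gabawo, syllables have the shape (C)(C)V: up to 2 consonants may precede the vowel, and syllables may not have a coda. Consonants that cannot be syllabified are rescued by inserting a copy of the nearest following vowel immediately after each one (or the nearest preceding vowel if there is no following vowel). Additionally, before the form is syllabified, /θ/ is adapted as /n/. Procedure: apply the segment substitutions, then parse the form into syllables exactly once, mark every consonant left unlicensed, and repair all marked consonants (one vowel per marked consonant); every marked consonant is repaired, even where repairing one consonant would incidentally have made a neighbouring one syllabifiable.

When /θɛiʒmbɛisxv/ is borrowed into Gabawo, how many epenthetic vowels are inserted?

4

After substitution the input is /nɛiʒmbɛisxv/.
The unsyllabifiable consonants are /ʒ/, /s/, /x/, /v/; each receives one epenthetic vowel.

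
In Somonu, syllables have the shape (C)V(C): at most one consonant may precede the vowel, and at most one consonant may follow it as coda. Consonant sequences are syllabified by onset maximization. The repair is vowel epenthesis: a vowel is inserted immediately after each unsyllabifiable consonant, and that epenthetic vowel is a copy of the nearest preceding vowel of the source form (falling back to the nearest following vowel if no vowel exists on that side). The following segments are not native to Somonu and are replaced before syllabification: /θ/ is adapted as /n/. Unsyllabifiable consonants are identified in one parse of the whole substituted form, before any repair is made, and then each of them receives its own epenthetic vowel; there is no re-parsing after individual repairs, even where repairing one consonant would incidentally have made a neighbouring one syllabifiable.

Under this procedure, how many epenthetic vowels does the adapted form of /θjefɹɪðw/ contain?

2

After substitution the input is /njefɹɪðw/.
The unsyllabifiable consonants are /n/, /w/; each receives one epenthetic vowel.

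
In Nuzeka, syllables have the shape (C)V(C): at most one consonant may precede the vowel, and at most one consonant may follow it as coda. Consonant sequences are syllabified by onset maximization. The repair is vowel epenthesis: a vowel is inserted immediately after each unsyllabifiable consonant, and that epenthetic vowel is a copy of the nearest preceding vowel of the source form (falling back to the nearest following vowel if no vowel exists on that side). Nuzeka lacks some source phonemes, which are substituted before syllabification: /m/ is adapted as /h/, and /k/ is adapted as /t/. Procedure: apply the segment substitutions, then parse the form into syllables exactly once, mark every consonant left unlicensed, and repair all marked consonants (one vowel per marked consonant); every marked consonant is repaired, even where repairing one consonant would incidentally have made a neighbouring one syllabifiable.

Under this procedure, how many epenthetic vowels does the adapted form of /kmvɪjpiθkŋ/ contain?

After substitution the input is /thvɪjpiθtŋ/.
The unsyllabifiable consonants are /t/, /h/, /t/, /ŋ/; each receives one epenthetic vowel.

4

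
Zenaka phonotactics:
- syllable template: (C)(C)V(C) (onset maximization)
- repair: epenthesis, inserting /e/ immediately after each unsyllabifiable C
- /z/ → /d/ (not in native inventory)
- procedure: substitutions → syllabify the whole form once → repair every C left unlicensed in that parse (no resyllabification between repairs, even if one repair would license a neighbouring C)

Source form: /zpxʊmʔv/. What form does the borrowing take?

depxʊmʔeve

Substitution: /z/ → /d/, giving /dpxʊmʔv/.
The consonants /d/, /ʔ/, /v/ cannot be parsed into a legal (C)(C)V(C) syllable (at most one coda consonant is licensed; onsets may contain at most 2 consonants).
Inserting the epenthetic vowel yields /d/ → /de/, /ʔ/ → /ʔe/, /v/ → /ve/.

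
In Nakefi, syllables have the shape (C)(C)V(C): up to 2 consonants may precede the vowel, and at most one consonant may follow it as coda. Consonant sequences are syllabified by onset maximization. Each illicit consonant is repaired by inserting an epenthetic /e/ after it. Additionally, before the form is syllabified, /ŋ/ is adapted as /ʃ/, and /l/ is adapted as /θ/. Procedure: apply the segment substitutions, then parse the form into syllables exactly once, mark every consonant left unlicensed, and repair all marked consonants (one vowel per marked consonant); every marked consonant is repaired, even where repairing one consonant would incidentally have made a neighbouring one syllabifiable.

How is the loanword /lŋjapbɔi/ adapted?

Substitution: /l/ → /θ/, /ŋ/ → /ʃ/, giving /θʃjapbɔi/.
Under (C)(C)V(C), the unsyllabifiable consonants are /θ/ (at most one coda consonant is licensed; onsets may contain at most 2 consonants).
Inserting the epenthetic vowel yields /θ/ → /θe/.

θeʃjapbɔi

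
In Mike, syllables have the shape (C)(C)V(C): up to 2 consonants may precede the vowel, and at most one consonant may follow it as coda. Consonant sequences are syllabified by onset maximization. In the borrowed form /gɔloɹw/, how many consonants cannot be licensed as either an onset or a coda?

1

Under (C)(C)V(C), the unsyllabifiable consonants are /w/ (at most one coda consonant is licensed; onsets may contain at most 2 consonants).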